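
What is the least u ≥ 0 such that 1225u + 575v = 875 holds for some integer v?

gcd(1225, 575) = 25 (Euclid: 1225 = 2·575 + 75; 575 = 7·75 + 50; 75 = 1·50 + 25; 50 = 2·25 + 0), and 25 | 875.
Extended Euclid: 1225·(8) + 575·(-17) = 25. Scale by 35: u₀ = 280.
General solution u = u₀ + 23t; reducing mod 23 gives u = 4 (and v = -7).

4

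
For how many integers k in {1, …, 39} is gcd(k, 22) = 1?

22 = 2·11. Inclusion–exclusion on these primes:
39 − ⌊39/2⌋ − ⌊39/11⌋ + ⌊39/22⌋ = 18

18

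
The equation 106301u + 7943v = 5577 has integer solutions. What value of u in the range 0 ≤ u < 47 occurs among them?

41

Reduce mod 7943: 106301u ≡ 5577 (mod 7943). With g = gcd(106301, 7943) = 169 dividing 5577, divide through: 629u ≡ 33 (mod 47).
Since gcd(629, 47) = 1, u ≡ 33·(629)⁻¹ ≡ 41 (mod 47). Smallest non-negative: 41.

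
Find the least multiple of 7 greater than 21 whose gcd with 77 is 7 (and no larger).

28

77 = 7·11. Any k with gcd(k, 77) = 7 is a multiple of 7, say 7s, with s coprime to 11.
Need s > 21/7, so s ≥ 4. First s ≥ 4 with gcd(s, 11) = 1 is s = 4. Thus k = 7·4 = 28.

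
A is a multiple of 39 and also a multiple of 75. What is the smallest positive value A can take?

975

39 = 3 · 13; 75 = 3 · 5²
max exponents: 3 · 5² · 13 = 975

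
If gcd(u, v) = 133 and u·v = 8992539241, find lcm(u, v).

Since gcd(u,v)·lcm(u,v) = uv, lcm = 8992539241/133 = 67613077.

67613077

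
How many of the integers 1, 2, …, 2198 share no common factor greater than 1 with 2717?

Prime factors of 2717: 11, 13, 19. Count integers ≤ 2198 divisible by none of them.
By inclusion–exclusion: 2198 − ⌊2198/11⌋ − ⌊2198/13⌋ − ⌊2198/19⌋ + ⌊2198/143⌋ + ⌊2198/209⌋ + ⌊2198/247⌋ − ⌊2198/2717⌋ = 1748.

1748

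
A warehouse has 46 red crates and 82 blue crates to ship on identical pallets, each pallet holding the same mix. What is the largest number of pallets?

2

46 = 2 · 23
82 = 2 · 41
Common: 2 = 2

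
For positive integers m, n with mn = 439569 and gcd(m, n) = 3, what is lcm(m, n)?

For any two positive integers, gcd × lcm equals their product. Hence lcm = 439569 / 3 = 146523.

146523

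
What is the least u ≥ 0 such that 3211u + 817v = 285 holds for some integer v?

38

Euclid: 3211 = 3·817 + 760; 817 = 1·760 + 57; 760 = 13·57 + 19; 57 = 3·19 + 0 → gcd = 19; 285 = 19·15.
Back-substitution yields 3211·(14) + 817·(-55) = 19, so one solution is u = 14·15 = 210, v = -55·15 = -825.
Solutions in u differ by 817/19 = 43; the one in [0, 43) is 210 mod 43 = 38.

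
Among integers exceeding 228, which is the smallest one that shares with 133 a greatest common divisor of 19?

Multiples of 19 above 228: 19·13, 19·14, … . Need the cofactor coprime to 133/19 = 7.
Checking s = 13, 14, … the first with gcd(s, 7) = 1 is s = 13, giving 247.

247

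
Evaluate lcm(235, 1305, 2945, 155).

36126315

235 = 5 · 47; 1305 = 3² · 5 · 29; 2945 = 5 · 19 · 31; 155 = 5 · 31
lcm takes max exponent of each prime: 3² · 5 · 19 · 29 · 31 · 47 = 36126315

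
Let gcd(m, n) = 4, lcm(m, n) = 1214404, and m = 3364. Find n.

1444

Using mn = gcd(m,n)·lcm(m,n) = 4·1214404 = 4857616, we get n = 4857616/3364 = 1444.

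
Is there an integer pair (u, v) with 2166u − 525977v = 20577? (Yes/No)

Yes

gcd(2166, 525977): 525977 = 242·2166 + 1805; 2166 = 1·1805 + 361; 1805 = 5·361 + 0 → 361
361 divides 20577, so a solution exists.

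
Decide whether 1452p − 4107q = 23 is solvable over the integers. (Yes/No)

No

gcd(1452, 4107): 4107 = 2·1452 + 1203; 1452 = 1·1203 + 249; 1203 = 4·249 + 207; 249 = 1·207 + 42; 207 = 4·42 + 39; 42 = 1·39 + 3; 39 = 13·3 + 0 → 3
3 does not divide 23, so a solution does not exist.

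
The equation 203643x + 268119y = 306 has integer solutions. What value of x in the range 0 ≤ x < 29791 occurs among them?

Reduce mod 268119: 203643x ≡ 306 (mod 268119). With g = gcd(203643, 268119) = 9 dividing 306, divide through: 22627x ≡ 34 (mod 29791).
Since gcd(22627, 29791) = 1, x ≡ 34·(22627)⁻¹ ≡ 9423 (mod 29791). Smallest non-negative: 9423.

9423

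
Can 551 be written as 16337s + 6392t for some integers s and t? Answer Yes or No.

No

gcd(16337, 6392): 16337 = 2·6392 + 3553; 6392 = 1·3553 + 2839; 3553 = 1·2839 + 714; 2839 = 3·714 + 697; 714 = 1·697 + 17; 697 = 41·17 + 0 → 17
17 does not divide 551, so a solution does not exist.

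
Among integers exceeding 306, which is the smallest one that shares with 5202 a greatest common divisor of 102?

408

gcd(x, 5202) = 102 forces 102 | x; write x = 102s. Then gcd(102s, 102·51) = 102·gcd(s, 51), so need gcd(s, 51) = 1.
102s > 306 gives s ≥ 4. The least s ≥ 4 coprime to 51 is 4, so x = 102·4 = 408.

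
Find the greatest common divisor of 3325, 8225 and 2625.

175

gcd(3325, 8225): 8225 = 2·3325 + 1575; 3325 = 2·1575 + 175; 1575 = 9·175 + 0 → 175
gcd(175, 2625): 2625 = 15·175 + 0 → 175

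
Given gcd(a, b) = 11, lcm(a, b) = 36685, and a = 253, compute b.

1595

a·b = gcd·lcm = 11·36685 = 403535, so b = 403535/253 = 1595.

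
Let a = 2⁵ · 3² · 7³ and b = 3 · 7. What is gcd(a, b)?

21

min exponent per shared prime: 3 · 7 = 21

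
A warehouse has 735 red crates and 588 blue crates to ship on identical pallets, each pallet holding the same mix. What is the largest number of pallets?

Euclid: 735 = 1·588 + 147; 588 = 4·147 + 0. Last nonzero remainder: 147.

147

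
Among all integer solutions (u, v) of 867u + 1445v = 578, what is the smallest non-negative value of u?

Reduce mod 1445: 867u ≡ 578 (mod 1445). With g = gcd(867, 1445) = 289 dividing 578, divide through: 3u ≡ 2 (mod 5).
Since gcd(3, 5) = 1, u ≡ 2·(3)⁻¹ ≡ 4 (mod 5). Smallest non-negative: 4.

4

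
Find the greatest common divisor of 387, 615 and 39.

3

387 = 3² · 43; 615 = 3 · 5 · 41; 39 = 3 · 13
gcd takes min exponent of each prime: 3 = 3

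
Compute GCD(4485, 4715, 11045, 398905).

gcd(4485, 4715): 4715 = 1·4485 + 230; 4485 = 19·230 + 115; 230 = 2·115 + 0 → 115
gcd(115, 11045): 11045 = 96·115 + 5; 115 = 23·5 + 0 → 5
gcd(5, 398905): 398905 = 79781·5 + 0 → 5

5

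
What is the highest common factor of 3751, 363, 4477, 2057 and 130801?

121

gcd(3751, 363): 3751 = 10·363 + 121; 363 = 3·121 + 0 → 121
gcd(121, 4477): 4477 = 37·121 + 0 → 121
gcd(121, 2057): 2057 = 17·121 + 0 → 121
gcd(121, 130801): 130801 = 1081·121 + 0 → 121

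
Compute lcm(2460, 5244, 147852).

lcm(2460, 5244) = 2460·5244/gcd = 12900240/12 = 1075020
lcm(1075020, 147852) = 1075020·147852/gcd = 158943857040/12 = 13245321420

13245321420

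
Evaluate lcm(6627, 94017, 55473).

349116052593

lcm(6627, 94017) = 6627·94017/gcd = 623050659/3 = 207683553
lcm(207683553, 55473) = 207683553·55473/gcd = 11520829735569/33 = 349116052593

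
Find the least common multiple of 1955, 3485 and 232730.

219464390

lcm(1955, 3485) = 1955·3485/gcd = 6813175/85 = 80155
lcm(80155, 232730) = 80155·232730/gcd = 18654473150/85 = 219464390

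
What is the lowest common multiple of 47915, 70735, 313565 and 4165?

6072889551295

lcm(47915, 70735) = 47915·70735/gcd = 3389267525/35 = 96836215
lcm(96836215, 313565) = 96836215·313565/gcd = 30364447756475/35 = 867555650185
lcm(867555650185, 4165) = 867555650185·4165/gcd = 3613369283020525/595 = 6072889551295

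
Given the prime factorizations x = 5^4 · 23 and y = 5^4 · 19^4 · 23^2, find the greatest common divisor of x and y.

min exponent per shared prime: 5^4 · 23 = 14375

14375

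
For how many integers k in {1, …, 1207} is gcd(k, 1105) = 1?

1105 = 5·13·17. Inclusion–exclusion on these primes:
1207 − ⌊1207/5⌋ − ⌊1207/13⌋ − ⌊1207/17⌋ + ⌊1207/65⌋ + ⌊1207/85⌋ + ⌊1207/221⌋ − ⌊1207/1105⌋ = 839

839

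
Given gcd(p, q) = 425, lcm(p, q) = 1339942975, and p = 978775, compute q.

p·q = gcd·lcm = 425·1339942975 = 569475764375, so q = 569475764375/978775 = 581825.

581825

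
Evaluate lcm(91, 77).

1001

91 = 7 · 13; 77 = 7 · 11
max exponents: 7 · 11 · 13 = 1001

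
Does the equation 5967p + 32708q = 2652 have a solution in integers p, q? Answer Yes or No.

By Bézout, 5967p + 32708q = 2652 has integer solutions iff gcd(5967, 32708) | 2652.
Euclid: 32708 = 5·5967 + 2873; 5967 = 2·2873 + 221; 2873 = 13·221 + 0. gcd = 221; 2652 mod 221 = 0. Yes.

Yes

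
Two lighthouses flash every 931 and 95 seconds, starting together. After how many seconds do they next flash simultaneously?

4655

931 = 7² · 19; 95 = 5 · 19
max exponents: 5 · 7² · 19 = 4655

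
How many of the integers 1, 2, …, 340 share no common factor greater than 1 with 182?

135

182 = 2·7·13. Inclusion–exclusion on these primes:
340 − ⌊340/2⌋ − ⌊340/7⌋ − ⌊340/13⌋ + ⌊340/14⌋ + ⌊340/26⌋ + ⌊340/91⌋ − ⌊340/182⌋ = 135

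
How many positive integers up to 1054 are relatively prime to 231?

548

Prime factors of 231: 3, 7, 11. Count integers ≤ 1054 divisible by none of them.
By inclusion–exclusion: 1054 − ⌊1054/3⌋ − ⌊1054/7⌋ − ⌊1054/11⌋ + ⌊1054/21⌋ + ⌊1054/33⌋ + ⌊1054/77⌋ − ⌊1054/231⌋ = 548.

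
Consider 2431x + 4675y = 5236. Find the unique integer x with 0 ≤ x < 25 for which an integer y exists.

6

Reduce mod 4675: 2431x ≡ 5236 (mod 4675). With g = gcd(2431, 4675) = 187 dividing 5236, divide through: 13x ≡ 28 (mod 25).
Since gcd(13, 25) = 1, x ≡ 28·(13)⁻¹ ≡ 6 (mod 25). Smallest non-negative: 6.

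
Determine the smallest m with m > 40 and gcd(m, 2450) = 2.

44

2450 = 2·1225. Any m with gcd(m, 2450) = 2 is a multiple of 2, say 2s, with s coprime to 1225.
Need s > 40/2, so s ≥ 21. First s ≥ 21 with gcd(s, 1225) = 1 is s = 22. Thus m = 2·22 = 44.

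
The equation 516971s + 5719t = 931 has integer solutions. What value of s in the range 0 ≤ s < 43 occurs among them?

8

Euclid: 516971 = 90·5719 + 2261; 5719 = 2·2261 + 1197; 2261 = 1·1197 + 1064; 1197 = 1·1064 + 133; 1064 = 8·133 + 0 → gcd = 133; 931 = 133·7.
Back-substitution yields 516971·(-5) + 5719·(452) = 133, so one solution is s = -5·7 = -35, t = 452·7 = 3164.
Solutions in s differ by 5719/133 = 43; the one in [0, 43) is -35 mod 43 = 8.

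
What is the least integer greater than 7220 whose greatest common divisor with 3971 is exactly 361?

7581

3971 = 361·11. Any m with gcd(m, 3971) = 361 is a multiple of 361, say 361s, with s coprime to 11.
Need s > 7220/361, so s ≥ 21. First s ≥ 21 with gcd(s, 11) = 1 is s = 21. Thus m = 361·21 = 7581.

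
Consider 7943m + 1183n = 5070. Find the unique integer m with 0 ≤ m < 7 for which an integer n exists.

6

Reduce mod 1183: 7943m ≡ 5070 (mod 1183). With g = gcd(7943, 1183) = 169 dividing 5070, divide through: 47m ≡ 30 (mod 7).
Since gcd(47, 7) = 1, m ≡ 30·(47)⁻¹ ≡ 6 (mod 7). Smallest non-negative: 6.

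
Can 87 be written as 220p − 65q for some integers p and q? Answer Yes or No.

No

gcd(220, 65): 220 = 3·65 + 25; 65 = 2·25 + 15; 25 = 1·15 + 10; 15 = 1·10 + 5; 10 = 2·5 + 0 → 5
5 does not divide 87, so a solution does not exist.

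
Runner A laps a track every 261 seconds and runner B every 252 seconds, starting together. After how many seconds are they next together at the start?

261 = 3² · 29; 252 = 2² · 3² · 7
max exponents: 2² · 3² · 7 · 29 = 7308

7308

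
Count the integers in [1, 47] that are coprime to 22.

Prime factors of 22: 2, 11. Count integers ≤ 47 divisible by none of them.
By inclusion–exclusion: 47 − ⌊47/2⌋ − ⌊47/11⌋ + ⌊47/22⌋ = 22.

22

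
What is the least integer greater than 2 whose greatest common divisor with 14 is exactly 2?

4

gcd(k, 14) = 2 forces 2 | k; write k = 2s. Then gcd(2s, 2·7) = 2·gcd(s, 7), so need gcd(s, 7) = 1.
2s > 2 gives s ≥ 2. The least s ≥ 2 coprime to 7 is 2, so k = 2·2 = 4.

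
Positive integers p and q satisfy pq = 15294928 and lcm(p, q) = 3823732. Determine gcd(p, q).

From gcd × lcm = pq: gcd = 15294928 / 3823732 = 4.

4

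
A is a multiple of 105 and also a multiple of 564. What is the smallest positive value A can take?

gcd first: 564 = 5·105 + 39; 105 = 2·39 + 27; 39 = 1·27 + 12; 27 = 2·12 + 3; 12 = 4·3 + 0 → gcd = 3
lcm = 105·564/gcd = 59220/3 = 19740

19740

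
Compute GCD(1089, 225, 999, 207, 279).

9

1089 = 3² · 11²; 225 = 3² · 5²; 999 = 3³ · 37; 207 = 3² · 23; 279 = 3² · 31
gcd takes min exponent of each prime: 3² = 9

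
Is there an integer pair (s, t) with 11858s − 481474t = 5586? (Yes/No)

Yes

By Bézout, 11858s − 481474t = 5586 has integer solutions iff gcd(11858, 481474) | 5586.
Euclid: 481474 = 40·11858 + 7154; 11858 = 1·7154 + 4704; 7154 = 1·4704 + 2450; 4704 = 1·2450 + 2254; 2450 = 1·2254 + 196; 2254 = 11·196 + 98; 196 = 2·98 + 0. gcd = 98; 5586 mod 98 = 0. Yes.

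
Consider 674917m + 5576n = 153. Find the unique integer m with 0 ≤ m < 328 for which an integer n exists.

gcd(674917, 5576) = 17 (Euclid: 674917 = 121·5576 + 221; 5576 = 25·221 + 51; 221 = 4·51 + 17; 51 = 3·17 + 0), and 17 | 153.
Extended Euclid: 674917·(101) + 5576·(-12225) = 17. Scale by 9: m₀ = 909.
General solution m = m₀ + 328t; reducing mod 328 gives m = 253 (and n = -30623).

253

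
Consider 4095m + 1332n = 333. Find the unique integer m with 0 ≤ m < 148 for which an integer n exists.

111

Reduce mod 1332: 4095m ≡ 333 (mod 1332). With g = gcd(4095, 1332) = 9 dividing 333, divide through: 455m ≡ 37 (mod 148).
Since gcd(455, 148) = 1, m ≡ 37·(455)⁻¹ ≡ 111 (mod 148). Smallest non-negative: 111.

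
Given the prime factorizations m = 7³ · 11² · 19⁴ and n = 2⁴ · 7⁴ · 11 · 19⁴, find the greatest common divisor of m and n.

491701133

min exponent per shared prime: 7³ · 11 · 19⁴ = 491701133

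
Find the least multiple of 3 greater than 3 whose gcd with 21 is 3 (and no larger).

6

gcd(m, 21) = 3 forces 3 | m; write m = 3s. Then gcd(3s, 3·7) = 3·gcd(s, 7), so need gcd(s, 7) = 1.
3s > 3 gives s ≥ 2. The least s ≥ 2 coprime to 7 is 2, so m = 3·2 = 6.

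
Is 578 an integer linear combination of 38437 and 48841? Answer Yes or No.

Yes

gcd(38437, 48841): 48841 = 1·38437 + 10404; 38437 = 3·10404 + 7225; 10404 = 1·7225 + 3179; 7225 = 2·3179 + 867; 3179 = 3·867 + 578; 867 = 1·578 + 289; 578 = 2·289 + 0 → 289
289 divides 578, so a solution exists.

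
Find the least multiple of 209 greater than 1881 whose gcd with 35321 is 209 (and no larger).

2090

Multiples of 209 above 1881: 209·10, 209·11, … . Need the cofactor coprime to 35321/209 = 169.
Checking s = 10, 11, … the first with gcd(s, 169) = 1 is s = 10, giving 2090.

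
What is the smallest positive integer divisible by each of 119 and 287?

119 = 7 · 17; 287 = 7 · 41
max exponents: 7 · 17 · 41 = 4879

4879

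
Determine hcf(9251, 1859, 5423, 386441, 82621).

11

gcd(9251, 1859): 9251 = 4·1859 + 1815; 1859 = 1·1815 + 44; 1815 = 41·44 + 11; 44 = 4·11 + 0 → 11
gcd(11, 5423): 5423 = 493·11 + 0 → 11
gcd(11, 386441): 386441 = 35131·11 + 0 → 11
gcd(11, 82621): 82621 = 7511·11 + 0 → 11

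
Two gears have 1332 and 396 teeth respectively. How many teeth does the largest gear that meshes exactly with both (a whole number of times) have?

36

Euclid: 1332 = 3·396 + 144; 396 = 2·144 + 108; 144 = 1·108 + 36; 108 = 3·36 + 0. Last nonzero remainder: 36.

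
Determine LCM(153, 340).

3060

gcd first: 340 = 2·153 + 34; 153 = 4·34 + 17; 34 = 2·17 + 0 → gcd = 17
lcm = 153·340/gcd = 52020/17 = 3060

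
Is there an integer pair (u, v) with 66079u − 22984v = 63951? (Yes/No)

By Bézout, 66079u − 22984v = 63951 has integer solutions iff gcd(66079, 22984) | 63951.
Euclid: 66079 = 2·22984 + 20111; 22984 = 1·20111 + 2873; 20111 = 7·2873 + 0. gcd = 2873; 63951 mod 2873 = 745. No.

No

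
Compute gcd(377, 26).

377 = 13 · 29
26 = 2 · 13
Common: 13 = 13

13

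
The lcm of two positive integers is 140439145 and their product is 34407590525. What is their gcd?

From gcd × lcm = mn: gcd = 34407590525 / 140439145 = 245.

245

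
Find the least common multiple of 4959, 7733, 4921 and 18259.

13577191551

lcm(4959, 7733) = 4959·7733/gcd = 38347947/19 = 2018313
lcm(2018313, 4921) = 2018313·4921/gcd = 9932118273/703 = 14128191
lcm(14128191, 18259) = 14128191·18259/gcd = 257966639469/19 = 13577191551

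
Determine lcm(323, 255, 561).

323 = 17 · 19; 255 = 3 · 5 · 17; 561 = 3 · 11 · 17
lcm takes max exponent of each prime: 3 · 5 · 11 · 17 · 19 = 53295

53295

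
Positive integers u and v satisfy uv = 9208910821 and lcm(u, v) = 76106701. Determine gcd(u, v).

From gcd × lcm = uv: gcd = 9208910821 / 76106701 = 121.

121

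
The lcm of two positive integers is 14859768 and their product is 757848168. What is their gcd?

51

From gcd × lcm = mn: gcd = 757848168 / 14859768 = 51.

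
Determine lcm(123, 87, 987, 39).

15256059

lcm(123, 87) = 123·87/gcd = 10701/3 = 3567
lcm(3567, 987) = 3567·987/gcd = 3520629/3 = 1173543
lcm(1173543, 39) = 1173543·39/gcd = 45768177/3 = 15256059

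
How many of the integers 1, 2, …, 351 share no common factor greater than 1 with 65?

Prime factors of 65: 5, 13. Count integers ≤ 351 divisible by none of them.
By inclusion–exclusion: 351 − ⌊351/5⌋ − ⌊351/13⌋ + ⌊351/65⌋ = 259.

259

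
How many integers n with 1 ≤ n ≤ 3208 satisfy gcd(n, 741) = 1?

741 = 3·13·19. Inclusion–exclusion on these primes:
3208 − ⌊3208/3⌋ − ⌊3208/13⌋ − ⌊3208/19⌋ + ⌊3208/39⌋ + ⌊3208/57⌋ + ⌊3208/247⌋ − ⌊3208/741⌋ = 1871

1871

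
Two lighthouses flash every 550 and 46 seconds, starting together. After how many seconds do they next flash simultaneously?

12650

550 = 2 · 5² · 11; 46 = 2 · 23
max exponents: 2 · 5² · 11 · 23 = 12650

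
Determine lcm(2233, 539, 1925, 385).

390775

2233 = 7 · 11 · 29; 539 = 7² · 11; 1925 = 5² · 7 · 11; 385 = 5 · 7 · 11
lcm takes max exponent of each prime: 5² · 7² · 11 · 29 = 390775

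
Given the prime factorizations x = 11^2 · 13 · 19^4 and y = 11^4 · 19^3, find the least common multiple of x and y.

max exponent per prime: 11^4 · 13 · 19^4 = 24804386893

24804386893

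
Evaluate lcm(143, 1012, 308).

143 = 11 · 13; 1012 = 2² · 11 · 23; 308 = 2² · 7 · 11
lcm takes max exponent of each prime: 2² · 7 · 11 · 13 · 23 = 92092

92092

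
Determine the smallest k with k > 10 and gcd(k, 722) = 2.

12

gcd(k, 722) = 2 forces 2 | k; write k = 2s. Then gcd(2s, 2·361) = 2·gcd(s, 361), so need gcd(s, 361) = 1.
2s > 10 gives s ≥ 6. The least s ≥ 6 coprime to 361 is 6, so k = 2·6 = 12.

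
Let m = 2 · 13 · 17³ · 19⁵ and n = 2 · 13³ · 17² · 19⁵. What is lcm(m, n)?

max exponent per prime: 2 · 13³ · 17³ · 19⁵ = 53453336856478

53453336856478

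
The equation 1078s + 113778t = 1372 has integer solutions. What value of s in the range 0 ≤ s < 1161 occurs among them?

Euclid: 113778 = 105·1078 + 588; 1078 = 1·588 + 490; 588 = 1·490 + 98; 490 = 5·98 + 0 → gcd = 98; 1372 = 98·14.
Back-substitution yields 1078·(-211) + 113778·(2) = 98, so one solution is s = -211·14 = -2954, t = 2·14 = 28.
Solutions in s differ by 113778/98 = 1161; the one in [0, 1161) is -2954 mod 1161 = 529.

529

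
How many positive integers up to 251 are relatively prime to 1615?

178

1615 = 5·17·19. Inclusion–exclusion on these primes:
251 − ⌊251/5⌋ − ⌊251/17⌋ − ⌊251/19⌋ + ⌊251/85⌋ + ⌊251/95⌋ + ⌊251/323⌋ − ⌊251/1615⌋ = 178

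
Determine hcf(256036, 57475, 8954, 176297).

121

gcd(256036, 57475): 256036 = 4·57475 + 26136; 57475 = 2·26136 + 5203; 26136 = 5·5203 + 121; 5203 = 43·121 + 0 → 121
gcd(121, 8954): 8954 = 74·121 + 0 → 121
gcd(121, 176297): 176297 = 1457·121 + 0 → 121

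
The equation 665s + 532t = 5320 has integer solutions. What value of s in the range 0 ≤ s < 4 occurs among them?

0

Euclid: 665 = 1·532 + 133; 532 = 4·133 + 0 → gcd = 133; 5320 = 133·40.
Back-substitution yields 665·(1) + 532·(-1) = 133, so one solution is s = 1·40 = 40, t = -1·40 = -40.
Solutions in s differ by 532/133 = 4; the one in [0, 4) is 40 mod 4 = 0.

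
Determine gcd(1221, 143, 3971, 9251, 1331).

gcd(1221, 143): 1221 = 8·143 + 77; 143 = 1·77 + 66; 77 = 1·66 + 11; 66 = 6·11 + 0 → 11
gcd(11, 3971): 3971 = 361·11 + 0 → 11
gcd(11, 9251): 9251 = 841·11 + 0 → 11
gcd(11, 1331): 1331 = 121·11 + 0 → 11

11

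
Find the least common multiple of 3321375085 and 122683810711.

23035725718150915

gcd first: 122683810711 = 36·3321375085 + 3114307651; 3321375085 = 1·3114307651 + 207067434; 3114307651 = 15·207067434 + 8296141; 207067434 = 24·8296141 + 7960050; 8296141 = 1·7960050 + 336091; 7960050 = 23·336091 + 229957; 336091 = 1·229957 + 106134; 229957 = 2·106134 + 17689; 106134 = 6·17689 + 0 → gcd = 17689
lcm = 3321375085·122683810711/gcd = 407478952228371535435/17689 = 23035725718150915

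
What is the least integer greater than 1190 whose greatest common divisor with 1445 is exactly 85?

1275

1445 = 85·17. Any x with gcd(x, 1445) = 85 is a multiple of 85, say 85s, with s coprime to 17.
Need s > 1190/85, so s ≥ 15. First s ≥ 15 with gcd(s, 17) = 1 is s = 15. Thus x = 85·15 = 1275.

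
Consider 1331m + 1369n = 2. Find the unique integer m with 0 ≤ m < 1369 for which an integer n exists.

Reduce mod 1369: 1331m ≡ 2 (mod 1369). With g = gcd(1331, 1369) = 1 dividing 2, divide through: 1331m ≡ 2 (mod 1369).
Since gcd(1331, 1369) = 1, m ≡ 2·(1331)⁻¹ ≡ 72 (mod 1369). Smallest non-negative: 72.

72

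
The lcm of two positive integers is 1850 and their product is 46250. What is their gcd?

gcd·lcm = product, so gcd = 46250/1850 = 25.

25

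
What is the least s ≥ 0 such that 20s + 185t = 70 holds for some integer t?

Euclid: 185 = 9·20 + 5; 20 = 4·5 + 0 → gcd = 5; 70 = 5·14.
Back-substitution yields 20·(-9) + 185·(1) = 5, so one solution is s = -9·14 = -126, t = 1·14 = 14.
Solutions in s differ by 185/5 = 37; the one in [0, 37) is -126 mod 37 = 22.

22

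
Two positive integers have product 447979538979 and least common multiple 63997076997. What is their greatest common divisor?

gcd·lcm = product, so gcd = 447979538979/63997076997 = 7.

7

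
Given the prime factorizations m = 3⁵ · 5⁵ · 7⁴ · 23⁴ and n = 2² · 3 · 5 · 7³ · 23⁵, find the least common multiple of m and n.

max exponent per prime: 2² · 3⁵ · 5⁵ · 7⁴ · 23⁵ = 46940490861862500

46940490861862500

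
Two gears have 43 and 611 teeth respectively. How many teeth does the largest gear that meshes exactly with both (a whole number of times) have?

43 = 43
611 = 13 · 47
Common: 1 = 1

1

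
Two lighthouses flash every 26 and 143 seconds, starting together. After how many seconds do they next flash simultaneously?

286

26 = 2 · 13; 143 = 11 · 13
max exponents: 2 · 11 · 13 = 286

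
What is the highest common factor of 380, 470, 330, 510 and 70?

gcd(380, 470): 470 = 1·380 + 90; 380 = 4·90 + 20; 90 = 4·20 + 10; 20 = 2·10 + 0 → 10
gcd(10, 330): 330 = 33·10 + 0 → 10
gcd(10, 510): 510 = 51·10 + 0 → 10
gcd(10, 70): 70 = 7·10 + 0 → 10

10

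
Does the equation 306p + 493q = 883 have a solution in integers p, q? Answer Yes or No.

gcd(306, 493): 493 = 1·306 + 187; 306 = 1·187 + 119; 187 = 1·119 + 68; 119 = 1·68 + 51; 68 = 1·51 + 17; 51 = 3·17 + 0 → 17
17 does not divide 883, so a solution does not exist.

No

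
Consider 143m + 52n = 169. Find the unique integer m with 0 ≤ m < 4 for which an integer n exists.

3

gcd(143, 52) = 13 (Euclid: 143 = 2·52 + 39; 52 = 1·39 + 13; 39 = 3·13 + 0), and 13 | 169.
Extended Euclid: 143·(-1) + 52·(3) = 13. Scale by 13: m₀ = -13.
General solution m = m₀ + 4t; reducing mod 4 gives m = 3 (and n = -5).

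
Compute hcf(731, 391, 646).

17

gcd(731, 391): 731 = 1·391 + 340; 391 = 1·340 + 51; 340 = 6·51 + 34; 51 = 1·34 + 17; 34 = 2·17 + 0 → 17
gcd(17, 646): 646 = 38·17 + 0 → 17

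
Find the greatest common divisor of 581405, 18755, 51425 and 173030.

gcd(581405, 18755): 581405 = 31·18755 + 0 → 18755
gcd(18755, 51425): 51425 = 2·18755 + 13915; 18755 = 1·13915 + 4840; 13915 = 2·4840 + 4235; 4840 = 1·4235 + 605; 4235 = 7·605 + 0 → 605
gcd(605, 173030): 173030 = 286·605 + 0 → 605

605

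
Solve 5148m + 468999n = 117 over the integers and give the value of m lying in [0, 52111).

48558

Reduce mod 468999: 5148m ≡ 117 (mod 468999). With g = gcd(5148, 468999) = 9 dividing 117, divide through: 572m ≡ 13 (mod 52111).
Since gcd(572, 52111) = 1, m ≡ 13·(572)⁻¹ ≡ 48558 (mod 52111). Smallest non-negative: 48558.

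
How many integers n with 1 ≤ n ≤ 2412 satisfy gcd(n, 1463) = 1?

1782

1463 = 7·11·19. Inclusion–exclusion on these primes:
2412 − ⌊2412/7⌋ − ⌊2412/11⌋ − ⌊2412/19⌋ + ⌊2412/77⌋ + ⌊2412/133⌋ + ⌊2412/209⌋ − ⌊2412/1463⌋ = 1782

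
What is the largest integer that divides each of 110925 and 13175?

110925 = 3² · 5² · 17 · 29
13175 = 5² · 17 · 31
Common: 5² · 17 = 425

425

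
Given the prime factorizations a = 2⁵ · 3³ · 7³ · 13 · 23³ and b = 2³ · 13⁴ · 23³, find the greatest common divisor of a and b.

1265368

min exponent per shared prime: 2³ · 13 · 23³ = 1265368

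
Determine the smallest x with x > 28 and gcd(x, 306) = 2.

gcd(x, 306) = 2 forces 2 | x; write x = 2s. Then gcd(2s, 2·153) = 2·gcd(s, 153), so need gcd(s, 153) = 1.
2s > 28 gives s ≥ 15. The least s ≥ 15 coprime to 153 is 16, so x = 2·16 = 32.

32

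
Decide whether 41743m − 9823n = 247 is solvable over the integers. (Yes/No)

By Bézout, 41743m − 9823n = 247 has integer solutions iff gcd(41743, 9823) | 247.
Euclid: 41743 = 4·9823 + 2451; 9823 = 4·2451 + 19; 2451 = 129·19 + 0. gcd = 19; 247 mod 19 = 0. Yes.

Yes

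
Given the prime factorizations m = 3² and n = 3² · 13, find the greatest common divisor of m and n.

min exponent per shared prime: 3² = 9

9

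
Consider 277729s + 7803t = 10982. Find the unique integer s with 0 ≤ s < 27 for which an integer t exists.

Euclid: 277729 = 35·7803 + 4624; 7803 = 1·4624 + 3179; 4624 = 1·3179 + 1445; 3179 = 2·1445 + 289; 1445 = 5·289 + 0 → gcd = 289; 10982 = 289·38.
Back-substitution yields 277729·(-5) + 7803·(178) = 289, so one solution is s = -5·38 = -190, t = 178·38 = 6764.
Solutions in s differ by 7803/289 = 27; the one in [0, 27) is -190 mod 27 = 26.

26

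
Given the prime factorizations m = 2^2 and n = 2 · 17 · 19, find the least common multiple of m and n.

1292

max exponent per prime: 2^2 · 17 · 19 = 1292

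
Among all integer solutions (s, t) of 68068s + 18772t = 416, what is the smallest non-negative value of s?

262

Reduce mod 18772: 68068s ≡ 416 (mod 18772). With g = gcd(68068, 18772) = 52 dividing 416, divide through: 1309s ≡ 8 (mod 361).
Since gcd(1309, 361) = 1, s ≡ 8·(1309)⁻¹ ≡ 262 (mod 361). Smallest non-negative: 262.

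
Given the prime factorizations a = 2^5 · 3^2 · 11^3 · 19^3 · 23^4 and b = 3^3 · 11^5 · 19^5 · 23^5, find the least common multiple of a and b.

2217605822062422457248

max exponent per prime: 2^5 · 3^3 · 11^5 · 19^5 · 23^5 = 2217605822062422457248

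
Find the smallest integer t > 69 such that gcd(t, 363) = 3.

363 = 3·121. Any t with gcd(t, 363) = 3 is a multiple of 3, say 3s, with s coprime to 121.
Need s > 69/3, so s ≥ 24. First s ≥ 24 with gcd(s, 121) = 1 is s = 24. Thus t = 3·24 = 72.

72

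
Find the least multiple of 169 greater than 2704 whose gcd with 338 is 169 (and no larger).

2873

gcd(t, 338) = 169 forces 169 | t; write t = 169s. Then gcd(169s, 169·2) = 169·gcd(s, 2), so need gcd(s, 2) = 1.
169s > 2704 gives s ≥ 17. The least s ≥ 17 coprime to 2 is 17, so t = 169·17 = 2873.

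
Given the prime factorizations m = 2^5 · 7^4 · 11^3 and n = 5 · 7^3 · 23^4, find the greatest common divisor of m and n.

343

min exponent per shared prime: 7^3 = 343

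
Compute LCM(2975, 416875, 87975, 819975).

168320368125

2975 = 5² · 7 · 17; 416875 = 5⁴ · 23 · 29; 87975 = 3² · 5² · 17 · 23; 819975 = 3 · 5² · 13 · 29²
lcm takes max exponent of each prime: 3² · 5⁴ · 7 · 13 · 17 · 23 · 29² = 168320368125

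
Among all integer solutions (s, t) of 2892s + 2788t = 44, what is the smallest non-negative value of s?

617

Reduce mod 2788: 2892s ≡ 44 (mod 2788). With g = gcd(2892, 2788) = 4 dividing 44, divide through: 723s ≡ 11 (mod 697).
Since gcd(723, 697) = 1, s ≡ 11·(723)⁻¹ ≡ 617 (mod 697). Smallest non-negative: 617.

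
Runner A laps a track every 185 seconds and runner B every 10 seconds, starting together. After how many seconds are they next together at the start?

185 = 5 · 37; 10 = 2 · 5
max exponents: 2 · 5 · 37 = 370

370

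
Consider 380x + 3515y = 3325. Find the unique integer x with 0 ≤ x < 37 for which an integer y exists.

gcd(380, 3515) = 95 (Euclid: 3515 = 9·380 + 95; 380 = 4·95 + 0), and 95 | 3325.
Extended Euclid: 380·(-9) + 3515·(1) = 95. Scale by 35: x₀ = -315.
General solution x = x₀ + 37t; reducing mod 37 gives x = 18 (and y = -1).

18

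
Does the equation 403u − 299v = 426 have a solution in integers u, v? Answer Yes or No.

gcd(403, 299): 403 = 1·299 + 104; 299 = 2·104 + 91; 104 = 1·91 + 13; 91 = 7·13 + 0 → 13
13 does not divide 426, so a solution does not exist.

No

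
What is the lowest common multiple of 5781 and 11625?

22401375

5781 = 3 · 41 · 47; 11625 = 3 · 5³ · 31
max exponents: 3 · 5³ · 31 · 41 · 47 = 22401375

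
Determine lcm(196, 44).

2156

196 = 2² · 7²; 44 = 2² · 11
max exponents: 2² · 7² · 11 = 2156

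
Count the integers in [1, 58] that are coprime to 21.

Prime factors of 21: 3, 7. Count integers ≤ 58 divisible by none of them.
By inclusion–exclusion: 58 − ⌊58/3⌋ − ⌊58/7⌋ + ⌊58/21⌋ = 33.

33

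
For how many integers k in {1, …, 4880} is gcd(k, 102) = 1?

Prime factors of 102: 2, 3, 17. Count integers ≤ 4880 divisible by none of them.
By inclusion–exclusion: 4880 − ⌊4880/2⌋ − ⌊4880/3⌋ − ⌊4880/17⌋ + ⌊4880/6⌋ + ⌊4880/34⌋ + ⌊4880/51⌋ − ⌊4880/102⌋ = 1531.

1531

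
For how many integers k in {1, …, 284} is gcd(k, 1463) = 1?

Prime factors of 1463: 7, 11, 19. Count integers ≤ 284 divisible by none of them.
By inclusion–exclusion: 284 − ⌊284/7⌋ − ⌊284/11⌋ − ⌊284/19⌋ + ⌊284/77⌋ + ⌊284/133⌋ + ⌊284/209⌋ − ⌊284/1463⌋ = 211.

211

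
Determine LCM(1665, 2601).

gcd first: 2601 = 1·1665 + 936; 1665 = 1·936 + 729; 936 = 1·729 + 207; 729 = 3·207 + 108; 207 = 1·108 + 99; 108 = 1·99 + 9; 99 = 11·9 + 0 → gcd = 9
lcm = 1665·2601/gcd = 4330665/9 = 481185

481185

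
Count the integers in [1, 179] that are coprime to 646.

646 = 2·17·19. Inclusion–exclusion on these primes:
179 − ⌊179/2⌋ − ⌊179/17⌋ − ⌊179/19⌋ + ⌊179/34⌋ + ⌊179/38⌋ + ⌊179/323⌋ − ⌊179/646⌋ = 80

80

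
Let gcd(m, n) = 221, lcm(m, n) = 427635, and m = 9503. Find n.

9945

Using mn = gcd(m,n)·lcm(m,n) = 221·427635 = 94507335, we get n = 94507335/9503 = 9945.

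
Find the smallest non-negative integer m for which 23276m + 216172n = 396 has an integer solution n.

Euclid: 216172 = 9·23276 + 6688; 23276 = 3·6688 + 3212; 6688 = 2·3212 + 264; 3212 = 12·264 + 44; 264 = 6·44 + 0 → gcd = 44; 396 = 44·9.
Back-substitution yields 23276·(808) + 216172·(-87) = 44, so one solution is m = 808·9 = 7272, n = -87·9 = -783.
Solutions in m differ by 216172/44 = 4913; the one in [0, 4913) is 7272 mod 4913 = 2359.

2359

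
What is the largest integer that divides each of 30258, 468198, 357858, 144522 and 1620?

gcd(30258, 468198): 468198 = 15·30258 + 14328; 30258 = 2·14328 + 1602; 14328 = 8·1602 + 1512; 1602 = 1·1512 + 90; 1512 = 16·90 + 72; 90 = 1·72 + 18; 72 = 4·18 + 0 → 18
gcd(18, 357858): 357858 = 19881·18 + 0 → 18
gcd(18, 144522): 144522 = 8029·18 + 0 → 18
gcd(18, 1620): 1620 = 90·18 + 0 → 18

18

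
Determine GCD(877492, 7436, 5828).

4

gcd(877492, 7436): 877492 = 118·7436 + 44; 7436 = 169·44 + 0 → 44
gcd(44, 5828): 5828 = 132·44 + 20; 44 = 2·20 + 4; 20 = 5·4 + 0 → 4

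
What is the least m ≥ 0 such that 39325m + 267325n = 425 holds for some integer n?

Reduce mod 267325: 39325m ≡ 425 (mod 267325). With g = gcd(39325, 267325) = 25 dividing 425, divide through: 1573m ≡ 17 (mod 10693).
Since gcd(1573, 10693) = 1, m ≡ 17·(1573)⁻¹ ≡ 34 (mod 10693). Smallest non-negative: 34.

34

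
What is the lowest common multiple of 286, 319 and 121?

lcm(286, 319) = 286·319/gcd = 91234/11 = 8294
lcm(8294, 121) = 8294·121/gcd = 1003574/11 = 91234

91234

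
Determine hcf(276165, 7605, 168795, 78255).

45

gcd(276165, 7605): 276165 = 36·7605 + 2385; 7605 = 3·2385 + 450; 2385 = 5·450 + 135; 450 = 3·135 + 45; 135 = 3·45 + 0 → 45
gcd(45, 168795): 168795 = 3751·45 + 0 → 45
gcd(45, 78255): 78255 = 1739·45 + 0 → 45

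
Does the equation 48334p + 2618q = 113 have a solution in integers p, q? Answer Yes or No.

gcd(48334, 2618): 48334 = 18·2618 + 1210; 2618 = 2·1210 + 198; 1210 = 6·198 + 22; 198 = 9·22 + 0 → 22
22 does not divide 113, so a solution does not exist.

No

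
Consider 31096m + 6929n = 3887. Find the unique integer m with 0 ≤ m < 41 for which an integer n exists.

36

Reduce mod 6929: 31096m ≡ 3887 (mod 6929). With g = gcd(31096, 6929) = 169 dividing 3887, divide through: 184m ≡ 23 (mod 41).
Since gcd(184, 41) = 1, m ≡ 23·(184)⁻¹ ≡ 36 (mod 41). Smallest non-negative: 36.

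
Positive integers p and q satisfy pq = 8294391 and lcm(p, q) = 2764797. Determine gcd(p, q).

gcd·lcm = product, so gcd = 8294391/2764797 = 3.

3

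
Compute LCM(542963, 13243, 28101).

542963 = 17 · 19 · 41²; 13243 = 17 · 19 · 41; 28101 = 3 · 17 · 19 · 29
lcm takes max exponent of each prime: 3 · 17 · 19 · 29 · 41² = 47237781

47237781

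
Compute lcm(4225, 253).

1068925

gcd first: 4225 = 16·253 + 177; 253 = 1·177 + 76; 177 = 2·76 + 25; 76 = 3·25 + 1; 25 = 25·1 + 0 → gcd = 1
lcm = 4225·253/gcd = 1068925/1 = 1068925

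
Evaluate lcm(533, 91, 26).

7462

533 = 13 · 41; 91 = 7 · 13; 26 = 2 · 13
lcm takes max exponent of each prime: 2 · 7 · 13 · 41 = 7462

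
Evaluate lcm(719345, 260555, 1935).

353829260565

719345 = 5 · 11² · 29 · 41; 260555 = 5 · 31 · 41²; 1935 = 3² · 5 · 43
lcm takes max exponent of each prime: 3² · 5 · 11² · 29 · 31 · 41² · 43 = 353829260565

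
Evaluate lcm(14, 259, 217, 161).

14 = 2 · 7; 259 = 7 · 37; 217 = 7 · 31; 161 = 7 · 23
lcm takes max exponent of each prime: 2 · 7 · 23 · 31 · 37 = 369334

369334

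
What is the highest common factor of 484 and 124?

Euclid: 484 = 3·124 + 112; 124 = 1·112 + 12; 112 = 9·12 + 4; 12 = 3·4 + 0. Last nonzero remainder: 4.

4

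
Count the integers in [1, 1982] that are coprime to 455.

1254

Prime factors of 455: 5, 7, 13. Count integers ≤ 1982 divisible by none of them.
By inclusion–exclusion: 1982 − ⌊1982/5⌋ − ⌊1982/7⌋ − ⌊1982/13⌋ + ⌊1982/35⌋ + ⌊1982/65⌋ + ⌊1982/91⌋ − ⌊1982/455⌋ = 1254.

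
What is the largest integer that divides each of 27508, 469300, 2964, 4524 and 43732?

gcd(27508, 469300): 469300 = 17·27508 + 1664; 27508 = 16·1664 + 884; 1664 = 1·884 + 780; 884 = 1·780 + 104; 780 = 7·104 + 52; 104 = 2·52 + 0 → 52
gcd(52, 2964): 2964 = 57·52 + 0 → 52
gcd(52, 4524): 4524 = 87·52 + 0 → 52
gcd(52, 43732): 43732 = 841·52 + 0 → 52

52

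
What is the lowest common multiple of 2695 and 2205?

gcd first: 2695 = 1·2205 + 490; 2205 = 4·490 + 245; 490 = 2·245 + 0 → gcd = 245
lcm = 2695·2205/gcd = 5942475/245 = 24255

24255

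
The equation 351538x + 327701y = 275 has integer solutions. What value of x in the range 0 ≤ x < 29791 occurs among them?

24182

Reduce mod 327701: 351538x ≡ 275 (mod 327701). With g = gcd(351538, 327701) = 11 dividing 275, divide through: 31958x ≡ 25 (mod 29791).
Since gcd(31958, 29791) = 1, x ≡ 25·(31958)⁻¹ ≡ 24182 (mod 29791). Smallest non-negative: 24182.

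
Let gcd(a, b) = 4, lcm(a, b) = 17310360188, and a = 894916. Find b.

Using ab = gcd(a,b)·lcm(a,b) = 4·17310360188 = 69241440752, we get b = 69241440752/894916 = 77372.

77372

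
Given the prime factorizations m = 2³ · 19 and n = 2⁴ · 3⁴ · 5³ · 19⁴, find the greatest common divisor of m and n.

152

min exponent per shared prime: 2³ · 19 = 152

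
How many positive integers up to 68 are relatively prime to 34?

34 = 2·17. Inclusion–exclusion on these primes:
68 − ⌊68/2⌋ − ⌊68/17⌋ + ⌊68/34⌋ = 32

32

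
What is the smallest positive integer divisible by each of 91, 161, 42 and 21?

91 = 7 · 13; 161 = 7 · 23; 42 = 2 · 3 · 7; 21 = 3 · 7
lcm takes max exponent of each prime: 2 · 3 · 7 · 13 · 23 = 12558

12558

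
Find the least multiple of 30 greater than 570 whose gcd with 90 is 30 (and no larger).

600

gcd(a, 90) = 30 forces 30 | a; write a = 30s. Then gcd(30s, 30·3) = 30·gcd(s, 3), so need gcd(s, 3) = 1.
30s > 570 gives s ≥ 20. The least s ≥ 20 coprime to 3 is 20, so a = 30·20 = 600.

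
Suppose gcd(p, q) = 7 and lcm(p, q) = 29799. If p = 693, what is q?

Using pq = gcd(p,q)·lcm(p,q) = 7·29799 = 208593, we get q = 208593/693 = 301.

301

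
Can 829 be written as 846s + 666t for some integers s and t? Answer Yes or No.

No

gcd(846, 666): 846 = 1·666 + 180; 666 = 3·180 + 126; 180 = 1·126 + 54; 126 = 2·54 + 18; 54 = 3·18 + 0 → 18
18 does not divide 829, so a solution does not exist.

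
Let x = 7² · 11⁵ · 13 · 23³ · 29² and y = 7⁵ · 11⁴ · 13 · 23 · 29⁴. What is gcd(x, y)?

min exponent per shared prime: 7² · 11⁴ · 13 · 23 · 29² = 180398949731

180398949731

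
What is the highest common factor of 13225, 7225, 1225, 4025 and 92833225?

gcd(13225, 7225): 13225 = 1·7225 + 6000; 7225 = 1·6000 + 1225; 6000 = 4·1225 + 1100; 1225 = 1·1100 + 125; 1100 = 8·125 + 100; 125 = 1·100 + 25; 100 = 4·25 + 0 → 25
gcd(25, 1225): 1225 = 49·25 + 0 → 25
gcd(25, 4025): 4025 = 161·25 + 0 → 25
gcd(25, 92833225): 92833225 = 3713329·25 + 0 → 25

25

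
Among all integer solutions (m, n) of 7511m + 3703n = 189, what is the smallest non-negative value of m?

Reduce mod 3703: 7511m ≡ 189 (mod 3703). With g = gcd(7511, 3703) = 7 dividing 189, divide through: 1073m ≡ 27 (mod 529).
Since gcd(1073, 529) = 1, m ≡ 27·(1073)⁻¹ ≡ 425 (mod 529). Smallest non-negative: 425.

425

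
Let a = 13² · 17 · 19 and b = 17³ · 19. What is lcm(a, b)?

15775643

max exponent per prime: 13² · 17³ · 19 = 15775643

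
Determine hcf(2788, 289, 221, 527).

17

2788 = 2² · 17 · 41; 289 = 17²; 221 = 13 · 17; 527 = 17 · 31
gcd takes min exponent of each prime: 17 = 17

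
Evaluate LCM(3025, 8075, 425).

3025 = 5² · 11²; 8075 = 5² · 17 · 19; 425 = 5² · 17
lcm takes max exponent of each prime: 5² · 11² · 17 · 19 = 977075

977075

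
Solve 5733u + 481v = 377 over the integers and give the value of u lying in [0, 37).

Reduce mod 481: 5733u ≡ 377 (mod 481). With g = gcd(5733, 481) = 13 dividing 377, divide through: 441u ≡ 29 (mod 37).
Since gcd(441, 37) = 1, u ≡ 29·(441)⁻¹ ≡ 15 (mod 37). Smallest non-negative: 15.

15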